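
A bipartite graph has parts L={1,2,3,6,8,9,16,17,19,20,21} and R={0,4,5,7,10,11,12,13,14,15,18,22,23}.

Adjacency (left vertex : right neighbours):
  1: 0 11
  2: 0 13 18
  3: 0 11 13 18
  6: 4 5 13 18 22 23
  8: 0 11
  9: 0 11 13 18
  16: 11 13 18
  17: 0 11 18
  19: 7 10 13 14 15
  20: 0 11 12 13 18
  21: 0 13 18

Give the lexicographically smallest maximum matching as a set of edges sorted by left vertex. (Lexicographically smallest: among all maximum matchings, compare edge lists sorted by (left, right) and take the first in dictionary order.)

Lex-smallest maximum matching: {(1,0), (2,13), (3,11), (6,4), (9,18), (19,7), (20,12)}

|M| = 7 (so the lex-smallest maximum matching has 7 edges)
process left vertices in ascending order; for each, take the smallest-labelled available neighbour that still permits 7 edges overall, or leave it unmatched if none does
lex-smallest matching: {1-0, 2-13, 3-11, 6-4, 9-18, 19-7, 20-12}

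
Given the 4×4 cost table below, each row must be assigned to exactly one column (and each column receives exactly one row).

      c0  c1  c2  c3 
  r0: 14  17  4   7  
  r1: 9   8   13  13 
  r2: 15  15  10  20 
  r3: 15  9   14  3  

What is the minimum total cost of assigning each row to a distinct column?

Minimum assignment cost: 30

optimal assignment: row0→col2 (cost 4), row1→col1 (cost 8), row2→col0 (cost 15), row3→col3 (cost 3)
total = 4 + 8 + 15 + 3 = 30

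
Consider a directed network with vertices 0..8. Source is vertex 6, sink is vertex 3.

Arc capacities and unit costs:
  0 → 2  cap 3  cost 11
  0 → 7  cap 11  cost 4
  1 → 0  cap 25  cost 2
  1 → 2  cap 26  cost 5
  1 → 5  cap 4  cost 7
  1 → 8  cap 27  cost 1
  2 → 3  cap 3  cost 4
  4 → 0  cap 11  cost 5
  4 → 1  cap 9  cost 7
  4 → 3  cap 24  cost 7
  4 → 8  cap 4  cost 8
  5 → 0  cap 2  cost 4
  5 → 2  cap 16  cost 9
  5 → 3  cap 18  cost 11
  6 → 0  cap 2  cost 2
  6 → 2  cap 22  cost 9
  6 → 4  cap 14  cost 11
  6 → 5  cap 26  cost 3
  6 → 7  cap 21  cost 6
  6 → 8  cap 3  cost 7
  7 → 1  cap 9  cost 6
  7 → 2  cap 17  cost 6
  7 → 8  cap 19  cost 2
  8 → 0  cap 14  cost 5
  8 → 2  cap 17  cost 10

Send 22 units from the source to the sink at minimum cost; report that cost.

Minimum cost for 22 units: 309

shortest-cost path #1: 6→2→3 push 3 @ unit cost 13 (adds 39)
shortest-cost path #2: 6→5→3 push 18 @ unit cost 14 (adds 252)
shortest-cost path #3: 6→4→3 push 1 @ unit cost 18 (adds 18)
total cost = 309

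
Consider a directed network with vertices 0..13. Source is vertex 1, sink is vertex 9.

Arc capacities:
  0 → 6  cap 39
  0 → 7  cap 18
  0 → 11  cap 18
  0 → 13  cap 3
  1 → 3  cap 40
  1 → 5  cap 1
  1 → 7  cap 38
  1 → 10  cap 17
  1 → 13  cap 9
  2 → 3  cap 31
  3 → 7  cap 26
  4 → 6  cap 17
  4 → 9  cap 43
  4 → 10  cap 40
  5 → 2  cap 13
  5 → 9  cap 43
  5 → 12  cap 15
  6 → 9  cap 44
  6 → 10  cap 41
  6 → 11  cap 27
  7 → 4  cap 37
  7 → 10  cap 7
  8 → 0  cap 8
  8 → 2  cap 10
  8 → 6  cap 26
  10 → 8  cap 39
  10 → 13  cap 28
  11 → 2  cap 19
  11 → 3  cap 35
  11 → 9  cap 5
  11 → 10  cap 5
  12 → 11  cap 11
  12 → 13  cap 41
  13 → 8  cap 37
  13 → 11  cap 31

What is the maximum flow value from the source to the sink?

augment #1: 1→5→9 bottleneck 1, total now 1
augment #2: 1→7→4→9 bottleneck 37, total now 38
augment #3: 1→13→11→9 bottleneck 5, total now 43
augment #4: 1→10→8→6→9 bottleneck 17, total now 60
augment #5: 1→13→8→6→9 bottleneck 4, total now 64
augment #6: 1→7→10→8→6→9 bottleneck 1, total now 65
augment #7: 1→3→7→10→8→6→9 bottleneck 4, total now 69
augment #8: 1→3→7→10→8→0→6→9 bottleneck 2, total now 71

Maximum flow value: 71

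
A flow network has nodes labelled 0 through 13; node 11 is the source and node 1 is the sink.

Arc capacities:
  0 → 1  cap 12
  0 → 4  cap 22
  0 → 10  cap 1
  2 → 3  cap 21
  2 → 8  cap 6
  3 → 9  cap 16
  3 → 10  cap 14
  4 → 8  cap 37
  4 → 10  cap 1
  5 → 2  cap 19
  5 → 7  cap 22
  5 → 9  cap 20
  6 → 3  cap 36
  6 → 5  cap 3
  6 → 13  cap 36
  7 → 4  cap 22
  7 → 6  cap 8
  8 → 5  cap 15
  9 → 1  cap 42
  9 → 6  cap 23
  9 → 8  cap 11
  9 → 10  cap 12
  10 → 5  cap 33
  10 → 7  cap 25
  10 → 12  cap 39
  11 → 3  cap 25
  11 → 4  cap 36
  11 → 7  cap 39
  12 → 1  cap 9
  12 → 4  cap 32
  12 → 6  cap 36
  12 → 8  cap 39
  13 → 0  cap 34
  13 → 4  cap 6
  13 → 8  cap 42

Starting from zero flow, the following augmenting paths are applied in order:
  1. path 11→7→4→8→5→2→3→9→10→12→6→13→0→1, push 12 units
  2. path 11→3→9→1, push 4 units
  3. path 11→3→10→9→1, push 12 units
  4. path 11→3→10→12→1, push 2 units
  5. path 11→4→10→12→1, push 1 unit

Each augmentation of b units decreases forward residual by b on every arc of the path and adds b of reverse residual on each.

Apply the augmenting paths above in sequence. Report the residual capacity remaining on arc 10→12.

after path 1 (11→7→4→8→5→2→3→9→10→12→6→13→0→1, push 12): res(10,12)=27
after path 2 (11→3→9→1, push 4): res(10,12)=27
after path 3 (11→3→10→9→1, push 12): res(10,12)=27
after path 4 (11→3→10→12→1, push 2): res(10,12)=25
after path 5 (11→4→10→12→1, push 1): res(10,12)=24

Residual capacity of (10,12): 24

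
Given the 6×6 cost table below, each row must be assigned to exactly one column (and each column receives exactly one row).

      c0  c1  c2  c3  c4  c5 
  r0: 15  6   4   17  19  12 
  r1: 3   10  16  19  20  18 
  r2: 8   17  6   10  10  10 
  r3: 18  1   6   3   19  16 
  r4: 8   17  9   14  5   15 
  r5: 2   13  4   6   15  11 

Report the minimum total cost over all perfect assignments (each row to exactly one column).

Minimum assignment cost: 29

optimal assignment: row0→col2 (cost 4), row1→col0 (cost 3), row2→col5 (cost 10), row3→col1 (cost 1), row4→col4 (cost 5), row5→col3 (cost 6)
total = 4 + 3 + 10 + 1 + 5 + 6 = 29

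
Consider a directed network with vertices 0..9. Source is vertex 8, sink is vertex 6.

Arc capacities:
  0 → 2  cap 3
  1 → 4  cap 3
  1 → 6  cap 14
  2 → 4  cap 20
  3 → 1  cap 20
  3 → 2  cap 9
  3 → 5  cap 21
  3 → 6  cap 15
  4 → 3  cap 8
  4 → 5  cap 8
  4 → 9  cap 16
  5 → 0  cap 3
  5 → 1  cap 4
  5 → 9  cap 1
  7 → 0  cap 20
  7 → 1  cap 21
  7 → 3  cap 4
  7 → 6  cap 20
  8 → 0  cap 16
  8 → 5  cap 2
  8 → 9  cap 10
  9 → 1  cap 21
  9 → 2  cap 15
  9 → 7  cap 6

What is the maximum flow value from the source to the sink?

Maximum flow value: 15

augment #1: 8→5→1→6 bottleneck 2, total now 2
augment #2: 8→9→1→6 bottleneck 10, total now 12
augment #3: 8→0→2→4→3→6 bottleneck 3, total now 15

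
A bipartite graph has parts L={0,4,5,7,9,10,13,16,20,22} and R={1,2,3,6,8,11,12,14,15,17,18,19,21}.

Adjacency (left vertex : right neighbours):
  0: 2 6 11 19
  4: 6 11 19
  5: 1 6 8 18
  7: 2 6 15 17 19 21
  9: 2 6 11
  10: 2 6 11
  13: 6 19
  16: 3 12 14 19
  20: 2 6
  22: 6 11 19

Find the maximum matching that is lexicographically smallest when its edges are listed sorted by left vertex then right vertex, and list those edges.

Lex-smallest maximum matching: {(0,2), (4,6), (5,1), (7,15), (9,11), (13,19), (16,3)}

|M| = 7 (so the lex-smallest maximum matching has 7 edges)
process left vertices in ascending order; for each, take the smallest-labelled available neighbour that still permits 7 edges overall, or leave it unmatched if none does
lex-smallest matching: {0-2, 4-6, 5-1, 7-15, 9-11, 13-19, 16-3}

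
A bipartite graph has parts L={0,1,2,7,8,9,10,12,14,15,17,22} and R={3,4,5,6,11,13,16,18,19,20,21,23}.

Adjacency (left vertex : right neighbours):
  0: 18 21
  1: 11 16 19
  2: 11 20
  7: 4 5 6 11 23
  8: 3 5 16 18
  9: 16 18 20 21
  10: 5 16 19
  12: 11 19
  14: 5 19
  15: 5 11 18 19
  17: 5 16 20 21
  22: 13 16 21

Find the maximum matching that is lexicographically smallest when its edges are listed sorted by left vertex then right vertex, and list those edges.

Lex-smallest maximum matching: {(0,18), (1,11), (2,20), (7,4), (8,3), (9,16), (10,5), (12,19), (17,21), (22,13)}

|M| = 10 (so the lex-smallest maximum matching has 10 edges)
process left vertices in ascending order; for each, take the smallest-labelled available neighbour that still permits 10 edges overall, or leave it unmatched if none does
lex-smallest matching: {0-18, 1-11, 2-20, 7-4, 8-3, 9-16, 10-5, 12-19, 17-21, 22-13}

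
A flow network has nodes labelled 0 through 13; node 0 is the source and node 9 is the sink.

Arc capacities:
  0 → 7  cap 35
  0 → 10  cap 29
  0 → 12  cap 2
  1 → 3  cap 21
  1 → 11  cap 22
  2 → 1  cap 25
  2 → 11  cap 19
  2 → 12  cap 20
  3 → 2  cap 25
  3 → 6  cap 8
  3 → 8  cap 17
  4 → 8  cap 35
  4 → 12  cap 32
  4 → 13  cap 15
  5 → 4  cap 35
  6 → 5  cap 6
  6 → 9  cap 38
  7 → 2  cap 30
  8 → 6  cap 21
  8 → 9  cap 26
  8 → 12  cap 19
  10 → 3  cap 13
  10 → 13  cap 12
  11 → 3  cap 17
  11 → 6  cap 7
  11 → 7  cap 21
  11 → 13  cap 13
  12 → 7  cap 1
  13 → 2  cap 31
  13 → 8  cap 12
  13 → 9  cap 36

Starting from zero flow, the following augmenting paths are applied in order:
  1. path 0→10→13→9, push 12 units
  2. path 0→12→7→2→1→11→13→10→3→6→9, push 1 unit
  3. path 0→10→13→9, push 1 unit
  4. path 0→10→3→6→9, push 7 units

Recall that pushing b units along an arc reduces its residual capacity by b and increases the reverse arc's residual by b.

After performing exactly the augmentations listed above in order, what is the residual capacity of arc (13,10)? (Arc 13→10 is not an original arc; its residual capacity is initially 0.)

Residual capacity of (13,10): 12

after path 1 (0→10→13→9, push 12): res(13,10)=12
after path 2 (0→12→7→2→1→11→13→10→3→6→9, push 1): res(13,10)=11
after path 3 (0→10→13→9, push 1): res(13,10)=12
after path 4 (0→10→3→6→9, push 7): res(13,10)=12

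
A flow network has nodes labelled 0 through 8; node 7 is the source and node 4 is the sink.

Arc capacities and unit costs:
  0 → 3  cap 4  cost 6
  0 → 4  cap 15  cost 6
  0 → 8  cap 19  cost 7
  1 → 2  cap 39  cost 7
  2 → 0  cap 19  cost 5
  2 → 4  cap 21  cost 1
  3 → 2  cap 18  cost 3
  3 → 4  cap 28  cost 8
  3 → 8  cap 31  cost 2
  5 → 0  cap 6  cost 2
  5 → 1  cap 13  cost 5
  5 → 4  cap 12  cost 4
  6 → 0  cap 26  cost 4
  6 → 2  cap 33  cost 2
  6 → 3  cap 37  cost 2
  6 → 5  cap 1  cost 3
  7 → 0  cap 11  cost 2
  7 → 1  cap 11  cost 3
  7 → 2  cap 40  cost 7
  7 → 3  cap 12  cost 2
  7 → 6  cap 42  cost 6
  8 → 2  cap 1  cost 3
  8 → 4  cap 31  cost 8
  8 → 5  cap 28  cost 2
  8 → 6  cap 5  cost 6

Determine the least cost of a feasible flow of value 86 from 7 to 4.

shortest-cost path #1: 7→3→2→4 push 12 @ unit cost 6 (adds 72)
shortest-cost path #2: 7→0→4 push 11 @ unit cost 8 (adds 88)
shortest-cost path #3: 7→2→4 push 9 @ unit cost 8 (adds 72)
shortest-cost path #4: 7→2→3→4 push 12 @ unit cost 12 (adds 144)
shortest-cost path #5: 7→6→5→4 push 1 @ unit cost 13 (adds 13)
shortest-cost path #6: 7→6→0→4 push 4 @ unit cost 16 (adds 64)
shortest-cost path #7: 7→6→3→4 push 16 @ unit cost 16 (adds 256)
shortest-cost path #8: 7→6→3→8→5→4 push 11 @ unit cost 16 (adds 176)
shortest-cost path #9: 7→6→3→8→4 push 10 @ unit cost 18 (adds 180)
total cost = 1065

Minimum cost for 86 units: 1065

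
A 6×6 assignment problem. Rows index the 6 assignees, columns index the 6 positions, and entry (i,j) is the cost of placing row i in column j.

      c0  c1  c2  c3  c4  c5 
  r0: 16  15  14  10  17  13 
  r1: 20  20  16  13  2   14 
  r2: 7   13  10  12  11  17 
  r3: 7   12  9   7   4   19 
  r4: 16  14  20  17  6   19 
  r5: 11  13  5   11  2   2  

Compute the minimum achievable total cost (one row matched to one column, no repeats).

Minimum assignment cost: 44

optimal assignment: row0→col3 (cost 10), row1→col4 (cost 2), row2→col0 (cost 7), row3→col2 (cost 9), row4→col1 (cost 14), row5→col5 (cost 2)
total = 10 + 2 + 7 + 9 + 14 + 2 = 44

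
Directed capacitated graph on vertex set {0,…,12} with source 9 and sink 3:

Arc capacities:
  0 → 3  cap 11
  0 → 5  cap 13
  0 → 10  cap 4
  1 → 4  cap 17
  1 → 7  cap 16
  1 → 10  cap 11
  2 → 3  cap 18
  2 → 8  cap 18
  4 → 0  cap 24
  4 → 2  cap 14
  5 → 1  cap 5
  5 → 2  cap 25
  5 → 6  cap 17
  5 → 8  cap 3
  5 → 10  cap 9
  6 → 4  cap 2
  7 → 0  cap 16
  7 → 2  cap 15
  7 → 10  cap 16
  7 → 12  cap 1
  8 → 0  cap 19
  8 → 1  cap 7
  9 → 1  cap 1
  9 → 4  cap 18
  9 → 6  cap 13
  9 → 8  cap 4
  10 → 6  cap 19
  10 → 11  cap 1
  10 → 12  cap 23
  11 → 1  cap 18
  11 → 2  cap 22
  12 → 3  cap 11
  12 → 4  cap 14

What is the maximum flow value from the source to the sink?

Maximum flow value: 25

augment #1: 9→4→0→3 bottleneck 11, total now 11
augment #2: 9→4→2→3 bottleneck 7, total now 18
augment #3: 9→1→4→2→3 bottleneck 1, total now 19
augment #4: 9→6→4→2→3 bottleneck 2, total now 21
augment #5: 9→8→0→4→2→3 bottleneck 4, total now 25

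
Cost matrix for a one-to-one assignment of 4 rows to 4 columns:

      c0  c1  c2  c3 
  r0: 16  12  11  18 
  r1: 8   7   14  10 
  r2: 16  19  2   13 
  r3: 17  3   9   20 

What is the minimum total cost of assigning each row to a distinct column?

one of 2 optimal assignments: row0→col0 (cost 16), row1→col3 (cost 10), row2→col2 (cost 2), row3→col1 (cost 3)
total = 16 + 10 + 2 + 3 = 31

Minimum assignment cost: 31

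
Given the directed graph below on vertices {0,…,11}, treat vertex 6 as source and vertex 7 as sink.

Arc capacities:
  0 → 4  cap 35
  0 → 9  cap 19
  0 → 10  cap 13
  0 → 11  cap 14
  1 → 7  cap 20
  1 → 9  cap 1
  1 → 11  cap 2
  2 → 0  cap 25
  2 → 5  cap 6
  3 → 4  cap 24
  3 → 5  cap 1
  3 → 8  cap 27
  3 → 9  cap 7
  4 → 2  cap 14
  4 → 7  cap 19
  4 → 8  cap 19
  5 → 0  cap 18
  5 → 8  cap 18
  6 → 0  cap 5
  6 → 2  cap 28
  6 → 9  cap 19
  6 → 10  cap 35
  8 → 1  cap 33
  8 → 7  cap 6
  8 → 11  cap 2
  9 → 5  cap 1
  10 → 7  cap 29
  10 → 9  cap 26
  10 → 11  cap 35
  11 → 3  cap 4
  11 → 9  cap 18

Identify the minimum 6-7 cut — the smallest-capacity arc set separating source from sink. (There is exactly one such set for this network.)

Min-cut arcs: {(6,0), (6,2), (9,5), (10,7), (11,3)} (total capacity 67)

augment #1: 6→10→7 push 29
augment #2: 6→0→4→7 push 5
augment #3: 6→2→0→4→7 push 14
augment #4: 6→2→5→8→7 push 6
augment #5: 6→9→5→8→1→7 push 1
augment #6: 6→2→0→4→8→1→7 push 8
augment #7: 6→10→11→3→8→1→7 push 4
max flow = 67; residual-reachable set from 6 gives S-side
cut edges (S→T): {(6,0), (6,2), (9,5), (10,7), (11,3)} total cap 67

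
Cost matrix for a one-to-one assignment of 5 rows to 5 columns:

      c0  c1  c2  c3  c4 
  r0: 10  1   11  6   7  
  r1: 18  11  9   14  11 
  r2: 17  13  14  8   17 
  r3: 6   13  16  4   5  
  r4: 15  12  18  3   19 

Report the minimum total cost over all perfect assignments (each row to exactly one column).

one of 2 optimal assignments: row0→col1 (cost 1), row1→col2 (cost 9), row2→col0 (cost 17), row3→col4 (cost 5), row4→col3 (cost 3)
total = 1 + 9 + 17 + 5 + 3 = 35

Minimum assignment cost: 35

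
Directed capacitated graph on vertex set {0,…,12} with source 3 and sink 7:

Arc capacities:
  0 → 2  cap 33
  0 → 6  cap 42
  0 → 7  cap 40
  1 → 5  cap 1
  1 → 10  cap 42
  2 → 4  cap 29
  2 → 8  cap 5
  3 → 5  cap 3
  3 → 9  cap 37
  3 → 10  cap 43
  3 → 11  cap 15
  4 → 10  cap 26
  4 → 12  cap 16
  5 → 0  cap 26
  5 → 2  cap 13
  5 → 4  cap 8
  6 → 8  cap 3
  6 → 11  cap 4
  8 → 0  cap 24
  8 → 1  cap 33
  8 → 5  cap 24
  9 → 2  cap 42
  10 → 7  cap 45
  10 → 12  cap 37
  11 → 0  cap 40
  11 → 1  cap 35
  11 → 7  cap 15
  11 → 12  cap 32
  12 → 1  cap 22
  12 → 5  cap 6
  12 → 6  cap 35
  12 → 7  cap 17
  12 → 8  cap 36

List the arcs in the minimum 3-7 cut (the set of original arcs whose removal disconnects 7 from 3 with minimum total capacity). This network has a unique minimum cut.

augment #1: 3→10→7 push 43
augment #2: 3→11→7 push 15
augment #3: 3→5→0→7 push 3
augment #4: 3→9→2→4→10→7 push 2
augment #5: 3→9→2→4→12→7 push 16
augment #6: 3→9→2→8→0→7 push 5
augment #7: 3→9→2→4→10→12→7 push 1
augment #8: 3→9→2→4→10→12→5→0→7 push 6
augment #9: 3→9→2→4→10→12→8→0→7 push 4
max flow = 95; residual-reachable set from 3 gives S-side
cut edges (S→T): {(2,4), (2,8), (3,5), (3,10), (3,11)} total cap 95

Min-cut arcs: {(2,4), (2,8), (3,5), (3,10), (3,11)} (total capacity 95)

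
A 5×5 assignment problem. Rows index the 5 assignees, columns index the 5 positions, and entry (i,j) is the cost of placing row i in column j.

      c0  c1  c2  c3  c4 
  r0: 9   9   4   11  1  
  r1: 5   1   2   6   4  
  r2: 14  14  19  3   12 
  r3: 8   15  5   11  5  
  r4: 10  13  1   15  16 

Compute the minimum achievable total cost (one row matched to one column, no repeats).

optimal assignment: row0→col4 (cost 1), row1→col1 (cost 1), row2→col3 (cost 3), row3→col0 (cost 8), row4→col2 (cost 1)
total = 1 + 1 + 3 + 8 + 1 = 14

Minimum assignment cost: 14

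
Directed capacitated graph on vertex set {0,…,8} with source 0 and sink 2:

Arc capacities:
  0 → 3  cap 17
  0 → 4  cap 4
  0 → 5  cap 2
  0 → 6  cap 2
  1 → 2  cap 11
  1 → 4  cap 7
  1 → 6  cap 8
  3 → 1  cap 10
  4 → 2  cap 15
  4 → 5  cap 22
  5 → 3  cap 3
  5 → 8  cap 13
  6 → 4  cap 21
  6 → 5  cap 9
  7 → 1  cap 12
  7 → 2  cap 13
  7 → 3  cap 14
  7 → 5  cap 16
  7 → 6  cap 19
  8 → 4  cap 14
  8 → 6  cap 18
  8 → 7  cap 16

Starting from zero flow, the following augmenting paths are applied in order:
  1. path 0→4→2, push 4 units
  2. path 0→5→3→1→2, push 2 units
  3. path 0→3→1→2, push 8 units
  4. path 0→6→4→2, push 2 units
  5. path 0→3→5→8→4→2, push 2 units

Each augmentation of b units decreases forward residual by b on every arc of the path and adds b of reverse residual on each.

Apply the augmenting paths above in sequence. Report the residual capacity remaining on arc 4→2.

Residual capacity of (4,2): 7

after path 1 (0→4→2, push 4): res(4,2)=11
after path 2 (0→5→3→1→2, push 2): res(4,2)=11
after path 3 (0→3→1→2, push 8): res(4,2)=11
after path 4 (0→6→4→2, push 2): res(4,2)=9
after path 5 (0→3→5→8→4→2, push 2): res(4,2)=7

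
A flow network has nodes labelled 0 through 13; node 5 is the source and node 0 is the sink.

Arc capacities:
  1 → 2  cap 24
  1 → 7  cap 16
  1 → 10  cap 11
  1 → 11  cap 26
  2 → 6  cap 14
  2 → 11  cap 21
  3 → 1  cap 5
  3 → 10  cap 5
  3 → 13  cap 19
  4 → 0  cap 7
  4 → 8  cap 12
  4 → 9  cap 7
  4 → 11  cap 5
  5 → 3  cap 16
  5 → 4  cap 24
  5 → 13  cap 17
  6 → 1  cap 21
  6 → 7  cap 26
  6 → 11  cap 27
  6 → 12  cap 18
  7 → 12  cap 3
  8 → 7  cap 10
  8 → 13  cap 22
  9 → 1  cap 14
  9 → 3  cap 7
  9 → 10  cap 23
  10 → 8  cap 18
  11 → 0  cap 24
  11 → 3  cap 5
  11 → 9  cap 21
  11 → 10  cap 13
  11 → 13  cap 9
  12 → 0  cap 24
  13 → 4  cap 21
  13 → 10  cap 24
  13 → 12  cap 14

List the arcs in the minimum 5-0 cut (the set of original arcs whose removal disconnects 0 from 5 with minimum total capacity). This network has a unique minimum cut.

Min-cut arcs: {(3,1), (4,0), (4,9), (4,11), (7,12), (13,12)} (total capacity 41)

augment #1: 5→4→0 push 7
augment #2: 5→4→11→0 push 5
augment #3: 5→13→12→0 push 14
augment #4: 5→3→1→11→0 push 5
augment #5: 5→4→8→7→12→0 push 3
augment #6: 5→4→9→1→11→0 push 7
max flow = 41; residual-reachable set from 5 gives S-side
cut edges (S→T): {(3,1), (4,0), (4,9), (4,11), (7,12), (13,12)} total cap 41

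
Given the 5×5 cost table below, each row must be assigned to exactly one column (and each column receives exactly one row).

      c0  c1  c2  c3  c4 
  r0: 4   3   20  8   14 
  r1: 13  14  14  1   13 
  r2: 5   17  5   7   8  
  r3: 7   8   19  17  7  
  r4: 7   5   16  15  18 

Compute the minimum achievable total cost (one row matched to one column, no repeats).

Minimum assignment cost: 22

optimal assignment: row0→col0 (cost 4), row1→col3 (cost 1), row2→col2 (cost 5), row3→col4 (cost 7), row4→col1 (cost 5)
total = 4 + 1 + 5 + 7 + 5 = 22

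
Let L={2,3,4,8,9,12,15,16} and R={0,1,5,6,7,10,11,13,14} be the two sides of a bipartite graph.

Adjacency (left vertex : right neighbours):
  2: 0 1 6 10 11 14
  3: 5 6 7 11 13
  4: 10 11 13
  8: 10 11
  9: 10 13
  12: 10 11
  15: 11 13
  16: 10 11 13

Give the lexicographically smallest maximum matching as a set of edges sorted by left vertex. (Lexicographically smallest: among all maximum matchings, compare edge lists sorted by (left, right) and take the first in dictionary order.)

Lex-smallest maximum matching: {(2,0), (3,5), (4,10), (8,11), (9,13)}

|M| = 5 (so the lex-smallest maximum matching has 5 edges)
process left vertices in ascending order; for each, take the smallest-labelled available neighbour that still permits 5 edges overall, or leave it unmatched if none does
lex-smallest matching: {2-0, 3-5, 4-10, 8-11, 9-13}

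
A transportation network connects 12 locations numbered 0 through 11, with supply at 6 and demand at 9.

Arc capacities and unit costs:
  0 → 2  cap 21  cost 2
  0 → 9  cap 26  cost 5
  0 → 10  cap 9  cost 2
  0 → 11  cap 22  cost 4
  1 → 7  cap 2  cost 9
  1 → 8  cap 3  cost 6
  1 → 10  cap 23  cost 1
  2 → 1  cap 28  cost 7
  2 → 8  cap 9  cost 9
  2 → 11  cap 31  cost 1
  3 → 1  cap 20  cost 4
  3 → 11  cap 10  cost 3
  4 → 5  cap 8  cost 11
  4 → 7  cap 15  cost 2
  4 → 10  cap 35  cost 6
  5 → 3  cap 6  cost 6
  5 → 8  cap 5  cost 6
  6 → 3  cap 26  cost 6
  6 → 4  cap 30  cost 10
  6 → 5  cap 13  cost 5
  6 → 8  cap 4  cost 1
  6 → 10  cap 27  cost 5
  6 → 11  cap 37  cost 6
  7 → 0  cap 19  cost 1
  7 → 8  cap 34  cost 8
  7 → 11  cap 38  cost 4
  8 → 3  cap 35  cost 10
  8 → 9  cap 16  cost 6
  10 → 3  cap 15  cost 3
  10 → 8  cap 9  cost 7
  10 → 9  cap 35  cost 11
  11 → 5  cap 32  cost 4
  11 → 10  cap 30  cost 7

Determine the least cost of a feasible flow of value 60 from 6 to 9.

Minimum cost for 60 units: 1013

shortest-cost path #1: 6→8→9 push 4 @ unit cost 7 (adds 28)
shortest-cost path #2: 6→10→9 push 27 @ unit cost 16 (adds 432)
shortest-cost path #3: 6→5→8→9 push 5 @ unit cost 17 (adds 85)
shortest-cost path #4: 6→4→7→0→9 push 15 @ unit cost 18 (adds 270)
shortest-cost path #5: 6→3→1→8→9 push 3 @ unit cost 22 (adds 66)
shortest-cost path #6: 6→3→1→10→9 push 6 @ unit cost 22 (adds 132)
total cost = 1013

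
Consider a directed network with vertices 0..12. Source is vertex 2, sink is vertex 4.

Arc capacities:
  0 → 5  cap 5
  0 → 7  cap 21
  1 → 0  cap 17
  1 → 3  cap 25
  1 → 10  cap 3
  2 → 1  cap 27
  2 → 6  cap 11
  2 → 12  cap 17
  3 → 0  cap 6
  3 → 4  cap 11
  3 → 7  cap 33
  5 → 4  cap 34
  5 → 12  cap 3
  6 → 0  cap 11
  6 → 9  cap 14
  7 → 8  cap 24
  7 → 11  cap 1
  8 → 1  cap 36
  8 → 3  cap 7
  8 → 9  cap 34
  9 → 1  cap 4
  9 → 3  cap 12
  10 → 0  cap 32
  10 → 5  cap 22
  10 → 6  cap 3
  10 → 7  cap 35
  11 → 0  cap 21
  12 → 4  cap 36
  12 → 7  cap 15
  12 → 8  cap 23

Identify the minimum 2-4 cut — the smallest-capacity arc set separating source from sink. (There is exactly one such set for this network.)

Min-cut arcs: {(0,5), (1,10), (2,12), (3,4)} (total capacity 36)

augment #1: 2→12→4 push 17
augment #2: 2→1→3→4 push 11
augment #3: 2→1→0→5→4 push 5
augment #4: 2→1→10→5→4 push 3
max flow = 36; residual-reachable set from 2 gives S-side
cut edges (S→T): {(0,5), (1,10), (2,12), (3,4)} total cap 36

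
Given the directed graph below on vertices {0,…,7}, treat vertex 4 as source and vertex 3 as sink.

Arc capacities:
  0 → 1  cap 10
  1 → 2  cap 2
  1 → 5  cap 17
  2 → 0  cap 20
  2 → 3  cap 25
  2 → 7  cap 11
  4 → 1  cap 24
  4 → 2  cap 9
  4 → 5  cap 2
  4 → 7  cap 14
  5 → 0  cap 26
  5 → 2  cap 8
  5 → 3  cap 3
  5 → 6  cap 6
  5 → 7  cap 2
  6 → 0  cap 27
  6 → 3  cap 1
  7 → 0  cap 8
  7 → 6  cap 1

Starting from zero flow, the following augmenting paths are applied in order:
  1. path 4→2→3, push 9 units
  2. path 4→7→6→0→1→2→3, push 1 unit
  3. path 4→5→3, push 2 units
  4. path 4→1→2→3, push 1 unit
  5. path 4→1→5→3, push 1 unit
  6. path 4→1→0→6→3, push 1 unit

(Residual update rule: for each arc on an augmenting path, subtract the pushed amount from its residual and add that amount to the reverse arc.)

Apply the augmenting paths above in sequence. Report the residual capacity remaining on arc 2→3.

Residual capacity of (2,3): 14

after path 1 (4→2→3, push 9): res(2,3)=16
after path 2 (4→7→6→0→1→2→3, push 1): res(2,3)=15
after path 3 (4→5→3, push 2): res(2,3)=15
after path 4 (4→1→2→3, push 1): res(2,3)=14
after path 5 (4→1→5→3, push 1): res(2,3)=14
after path 6 (4→1→0→6→3, push 1): res(2,3)=14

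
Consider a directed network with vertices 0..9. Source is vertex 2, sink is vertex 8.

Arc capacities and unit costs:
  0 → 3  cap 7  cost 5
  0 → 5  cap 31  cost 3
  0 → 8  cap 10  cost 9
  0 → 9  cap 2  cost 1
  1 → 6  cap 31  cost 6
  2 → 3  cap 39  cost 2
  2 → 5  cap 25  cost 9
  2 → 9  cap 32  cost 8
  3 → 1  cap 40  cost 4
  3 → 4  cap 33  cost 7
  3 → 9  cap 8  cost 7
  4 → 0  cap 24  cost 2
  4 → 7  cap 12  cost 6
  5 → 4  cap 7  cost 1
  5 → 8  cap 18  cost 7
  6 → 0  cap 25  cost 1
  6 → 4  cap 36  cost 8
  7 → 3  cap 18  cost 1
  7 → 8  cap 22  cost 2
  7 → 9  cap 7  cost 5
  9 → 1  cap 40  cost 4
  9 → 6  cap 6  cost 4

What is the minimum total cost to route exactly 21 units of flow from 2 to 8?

Minimum cost for 21 units: 339

shortest-cost path #1: 2→5→8 push 18 @ unit cost 16 (adds 288)
shortest-cost path #2: 2→3→4→7→8 push 3 @ unit cost 17 (adds 51)
total cost = 339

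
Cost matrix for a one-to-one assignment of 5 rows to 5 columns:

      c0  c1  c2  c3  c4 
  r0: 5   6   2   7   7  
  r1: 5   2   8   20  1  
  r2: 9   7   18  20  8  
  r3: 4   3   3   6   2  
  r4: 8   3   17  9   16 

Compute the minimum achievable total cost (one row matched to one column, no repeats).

optimal assignment: row0→col2 (cost 2), row1→col4 (cost 1), row2→col0 (cost 9), row3→col3 (cost 6), row4→col1 (cost 3)
total = 2 + 1 + 9 + 6 + 3 = 21

Minimum assignment cost: 21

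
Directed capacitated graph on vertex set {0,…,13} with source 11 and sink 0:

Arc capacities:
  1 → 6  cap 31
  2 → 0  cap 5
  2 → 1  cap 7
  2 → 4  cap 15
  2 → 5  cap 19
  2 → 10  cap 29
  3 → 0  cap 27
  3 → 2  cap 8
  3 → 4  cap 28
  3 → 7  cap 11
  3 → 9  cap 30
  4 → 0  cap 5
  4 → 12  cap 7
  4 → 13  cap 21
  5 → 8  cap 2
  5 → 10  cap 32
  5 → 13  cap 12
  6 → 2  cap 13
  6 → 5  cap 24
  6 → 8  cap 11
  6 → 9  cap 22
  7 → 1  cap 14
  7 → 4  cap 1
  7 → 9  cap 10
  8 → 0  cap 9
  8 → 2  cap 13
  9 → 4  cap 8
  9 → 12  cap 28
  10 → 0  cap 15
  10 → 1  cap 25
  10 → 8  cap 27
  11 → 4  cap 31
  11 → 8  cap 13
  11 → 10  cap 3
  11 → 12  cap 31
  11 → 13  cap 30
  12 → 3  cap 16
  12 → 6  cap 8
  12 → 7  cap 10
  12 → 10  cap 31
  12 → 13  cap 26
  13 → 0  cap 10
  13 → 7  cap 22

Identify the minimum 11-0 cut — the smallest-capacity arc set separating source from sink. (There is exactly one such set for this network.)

augment #1: 11→4→0 push 5
augment #2: 11→8→0 push 9
augment #3: 11→10→0 push 3
augment #4: 11→13→0 push 10
augment #5: 11→8→2→0 push 4
augment #6: 11→12→3→0 push 16
augment #7: 11→12→10→0 push 12
augment #8: 11→12→6→2→0 push 1
max flow = 60; residual-reachable set from 11 gives S-side
cut edges (S→T): {(2,0), (4,0), (8,0), (10,0), (12,3), (13,0)} total cap 60

Min-cut arcs: {(2,0), (4,0), (8,0), (10,0), (12,3), (13,0)} (total capacity 60)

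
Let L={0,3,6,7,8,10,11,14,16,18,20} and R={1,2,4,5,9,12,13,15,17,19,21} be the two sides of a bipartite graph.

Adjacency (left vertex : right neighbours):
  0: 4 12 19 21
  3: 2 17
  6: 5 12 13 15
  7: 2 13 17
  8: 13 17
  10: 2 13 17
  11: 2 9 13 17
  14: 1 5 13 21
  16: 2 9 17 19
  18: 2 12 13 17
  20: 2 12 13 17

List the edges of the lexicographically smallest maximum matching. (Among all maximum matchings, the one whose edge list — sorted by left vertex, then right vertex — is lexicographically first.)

Lex-smallest maximum matching: {(0,4), (3,2), (6,5), (7,13), (8,17), (11,9), (14,1), (16,19), (18,12)}

|M| = 9 (so the lex-smallest maximum matching has 9 edges)
process left vertices in ascending order; for each, take the smallest-labelled available neighbour that still permits 9 edges overall, or leave it unmatched if none does
lex-smallest matching: {0-4, 3-2, 6-5, 7-13, 8-17, 11-9, 14-1, 16-19, 18-12}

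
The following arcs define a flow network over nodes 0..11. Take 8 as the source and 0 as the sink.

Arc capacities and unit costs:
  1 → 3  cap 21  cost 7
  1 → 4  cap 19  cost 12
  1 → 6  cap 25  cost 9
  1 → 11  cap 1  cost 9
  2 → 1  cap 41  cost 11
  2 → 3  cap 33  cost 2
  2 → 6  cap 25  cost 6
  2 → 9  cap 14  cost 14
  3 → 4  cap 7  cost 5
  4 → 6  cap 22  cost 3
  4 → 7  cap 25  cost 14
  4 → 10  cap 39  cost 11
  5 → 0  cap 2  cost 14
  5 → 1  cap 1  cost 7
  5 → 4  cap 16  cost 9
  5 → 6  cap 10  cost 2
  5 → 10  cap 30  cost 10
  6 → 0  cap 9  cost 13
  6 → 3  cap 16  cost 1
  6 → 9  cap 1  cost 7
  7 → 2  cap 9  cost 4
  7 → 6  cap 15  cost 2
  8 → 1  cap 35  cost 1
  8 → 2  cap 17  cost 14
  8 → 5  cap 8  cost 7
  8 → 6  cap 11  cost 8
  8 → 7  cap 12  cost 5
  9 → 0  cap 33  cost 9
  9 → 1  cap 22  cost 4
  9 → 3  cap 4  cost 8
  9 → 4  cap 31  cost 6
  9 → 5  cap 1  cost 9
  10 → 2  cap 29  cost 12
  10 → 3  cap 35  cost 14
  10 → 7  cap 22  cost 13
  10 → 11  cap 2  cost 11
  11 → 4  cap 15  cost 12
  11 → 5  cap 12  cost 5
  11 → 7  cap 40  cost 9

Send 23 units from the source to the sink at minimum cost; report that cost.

shortest-cost path #1: 8→7→6→0 push 9 @ unit cost 20 (adds 180)
shortest-cost path #2: 8→5→0 push 2 @ unit cost 21 (adds 42)
shortest-cost path #3: 8→7→6→9→0 push 1 @ unit cost 23 (adds 23)
shortest-cost path #4: 8→7→2→9→0 push 2 @ unit cost 32 (adds 64)
shortest-cost path #5: 8→6→7→2→9→0 push 7 @ unit cost 33 (adds 231)
shortest-cost path #6: 8→2→9→0 push 2 @ unit cost 37 (adds 74)
total cost = 614

Minimum cost for 23 units: 614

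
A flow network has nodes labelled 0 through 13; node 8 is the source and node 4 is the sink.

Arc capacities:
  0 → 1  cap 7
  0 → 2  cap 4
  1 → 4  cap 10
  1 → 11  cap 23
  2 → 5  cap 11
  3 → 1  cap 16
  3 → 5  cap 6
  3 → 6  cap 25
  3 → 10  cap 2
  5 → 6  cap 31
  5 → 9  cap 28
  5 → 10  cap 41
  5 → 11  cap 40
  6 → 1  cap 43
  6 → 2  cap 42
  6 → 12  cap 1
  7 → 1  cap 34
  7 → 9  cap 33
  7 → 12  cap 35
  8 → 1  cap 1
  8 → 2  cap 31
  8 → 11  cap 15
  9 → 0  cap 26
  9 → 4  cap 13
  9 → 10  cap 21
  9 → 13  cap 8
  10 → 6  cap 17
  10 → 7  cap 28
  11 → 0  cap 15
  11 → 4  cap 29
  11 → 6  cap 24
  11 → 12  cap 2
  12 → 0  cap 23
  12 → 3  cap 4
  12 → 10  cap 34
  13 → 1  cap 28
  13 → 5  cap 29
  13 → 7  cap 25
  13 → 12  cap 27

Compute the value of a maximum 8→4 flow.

Maximum flow value: 27

augment #1: 8→1→4 bottleneck 1, total now 1
augment #2: 8→11→4 bottleneck 15, total now 16
augment #3: 8→2→5→9→4 bottleneck 11, total now 27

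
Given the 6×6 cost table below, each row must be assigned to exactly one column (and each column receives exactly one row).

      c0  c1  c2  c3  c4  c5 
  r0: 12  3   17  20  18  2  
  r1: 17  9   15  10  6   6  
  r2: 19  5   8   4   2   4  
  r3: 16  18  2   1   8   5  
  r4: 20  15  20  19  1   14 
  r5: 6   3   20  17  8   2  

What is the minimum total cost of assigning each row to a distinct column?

Minimum assignment cost: 22

optimal assignment: row0→col1 (cost 3), row1→col5 (cost 6), row2→col3 (cost 4), row3→col2 (cost 2), row4→col4 (cost 1), row5→col0 (cost 6)
total = 3 + 6 + 4 + 2 + 1 + 6 = 22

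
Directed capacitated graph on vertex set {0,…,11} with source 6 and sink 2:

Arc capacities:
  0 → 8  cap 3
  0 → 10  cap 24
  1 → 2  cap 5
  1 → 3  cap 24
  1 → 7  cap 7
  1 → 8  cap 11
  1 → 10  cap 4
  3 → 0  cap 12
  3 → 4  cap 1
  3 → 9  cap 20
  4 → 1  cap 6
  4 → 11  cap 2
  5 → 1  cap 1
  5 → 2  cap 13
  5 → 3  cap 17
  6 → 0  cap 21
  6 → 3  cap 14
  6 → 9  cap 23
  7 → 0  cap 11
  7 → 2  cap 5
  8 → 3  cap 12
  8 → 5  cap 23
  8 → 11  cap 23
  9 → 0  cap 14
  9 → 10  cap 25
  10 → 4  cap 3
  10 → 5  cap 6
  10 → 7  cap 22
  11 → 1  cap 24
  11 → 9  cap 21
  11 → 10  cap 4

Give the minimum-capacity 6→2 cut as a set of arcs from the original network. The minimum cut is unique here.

Min-cut arcs: {(0,8), (3,4), (7,2), (10,4), (10,5)} (total capacity 18)

augment #1: 6→0→8→5→2 push 3
augment #2: 6→0→10→5→2 push 6
augment #3: 6→0→10→7→2 push 5
augment #4: 6→3→4→1→2 push 1
augment #5: 6→0→10→4→1→2 push 3
max flow = 18; residual-reachable set from 6 gives S-side
cut edges (S→T): {(0,8), (3,4), (7,2), (10,4), (10,5)} total cap 18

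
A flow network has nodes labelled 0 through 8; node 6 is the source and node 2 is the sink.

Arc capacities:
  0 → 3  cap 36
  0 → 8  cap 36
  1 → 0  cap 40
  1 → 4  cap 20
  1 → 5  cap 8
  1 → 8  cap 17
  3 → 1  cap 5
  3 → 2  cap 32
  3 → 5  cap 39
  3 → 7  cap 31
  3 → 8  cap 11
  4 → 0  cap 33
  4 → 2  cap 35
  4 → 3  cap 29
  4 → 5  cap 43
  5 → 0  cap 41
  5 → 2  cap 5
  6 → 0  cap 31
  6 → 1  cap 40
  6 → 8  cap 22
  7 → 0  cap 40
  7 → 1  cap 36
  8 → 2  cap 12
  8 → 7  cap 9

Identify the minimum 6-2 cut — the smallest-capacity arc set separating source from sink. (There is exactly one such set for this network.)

Min-cut arcs: {(1,4), (3,2), (5,2), (8,2)} (total capacity 69)

augment #1: 6→8→2 push 12
augment #2: 6→0→3→2 push 31
augment #3: 6→1→4→2 push 20
augment #4: 6→1→5→2 push 5
augment #5: 6→1→0→3→2 push 1
max flow = 69; residual-reachable set from 6 gives S-side
cut edges (S→T): {(1,4), (3,2), (5,2), (8,2)} total cap 69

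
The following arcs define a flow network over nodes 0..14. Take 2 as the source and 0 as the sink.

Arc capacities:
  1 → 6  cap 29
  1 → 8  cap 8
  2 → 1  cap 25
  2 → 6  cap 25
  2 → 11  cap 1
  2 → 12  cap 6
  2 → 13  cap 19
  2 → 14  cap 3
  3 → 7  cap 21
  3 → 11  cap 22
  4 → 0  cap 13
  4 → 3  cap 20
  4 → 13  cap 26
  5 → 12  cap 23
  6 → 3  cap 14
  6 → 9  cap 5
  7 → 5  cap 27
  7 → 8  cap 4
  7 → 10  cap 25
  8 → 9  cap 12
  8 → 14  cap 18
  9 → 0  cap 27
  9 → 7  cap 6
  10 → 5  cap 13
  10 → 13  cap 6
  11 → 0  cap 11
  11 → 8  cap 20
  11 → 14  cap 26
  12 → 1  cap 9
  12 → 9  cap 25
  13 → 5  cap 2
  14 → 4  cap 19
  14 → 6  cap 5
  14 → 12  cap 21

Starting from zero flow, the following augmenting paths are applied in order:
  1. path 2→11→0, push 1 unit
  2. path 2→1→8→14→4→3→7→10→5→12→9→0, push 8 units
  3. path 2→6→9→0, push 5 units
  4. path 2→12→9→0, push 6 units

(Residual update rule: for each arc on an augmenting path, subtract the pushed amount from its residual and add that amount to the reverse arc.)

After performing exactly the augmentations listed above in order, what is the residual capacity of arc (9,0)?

after path 1 (2→11→0, push 1): res(9,0)=27
after path 2 (2→1→8→14→4→3→7→10→5→12→9→0, push 8): res(9,0)=19
after path 3 (2→6→9→0, push 5): res(9,0)=14
after path 4 (2→12→9→0, push 6): res(9,0)=8

Residual capacity of (9,0): 8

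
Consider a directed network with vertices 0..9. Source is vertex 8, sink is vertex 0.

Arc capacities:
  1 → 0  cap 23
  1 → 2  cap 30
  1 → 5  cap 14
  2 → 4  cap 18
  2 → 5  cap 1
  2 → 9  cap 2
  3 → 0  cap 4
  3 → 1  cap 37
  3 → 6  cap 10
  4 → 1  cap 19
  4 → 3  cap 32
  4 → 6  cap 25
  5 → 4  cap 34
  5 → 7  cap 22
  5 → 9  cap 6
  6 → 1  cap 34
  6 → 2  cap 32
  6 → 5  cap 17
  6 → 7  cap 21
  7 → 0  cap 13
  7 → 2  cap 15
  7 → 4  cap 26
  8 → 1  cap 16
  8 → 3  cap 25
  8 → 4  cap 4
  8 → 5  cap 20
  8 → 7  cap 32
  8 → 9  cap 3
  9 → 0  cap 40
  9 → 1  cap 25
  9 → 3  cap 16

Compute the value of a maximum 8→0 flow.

Maximum flow value: 51

augment #1: 8→1→0 bottleneck 16, total now 16
augment #2: 8→3→0 bottleneck 4, total now 20
augment #3: 8→7→0 bottleneck 13, total now 33
augment #4: 8→9→0 bottleneck 3, total now 36
augment #5: 8→3→1→0 bottleneck 7, total now 43
augment #6: 8→5→9→0 bottleneck 6, total now 49
augment #7: 8→7→2→9→0 bottleneck 2, total now 51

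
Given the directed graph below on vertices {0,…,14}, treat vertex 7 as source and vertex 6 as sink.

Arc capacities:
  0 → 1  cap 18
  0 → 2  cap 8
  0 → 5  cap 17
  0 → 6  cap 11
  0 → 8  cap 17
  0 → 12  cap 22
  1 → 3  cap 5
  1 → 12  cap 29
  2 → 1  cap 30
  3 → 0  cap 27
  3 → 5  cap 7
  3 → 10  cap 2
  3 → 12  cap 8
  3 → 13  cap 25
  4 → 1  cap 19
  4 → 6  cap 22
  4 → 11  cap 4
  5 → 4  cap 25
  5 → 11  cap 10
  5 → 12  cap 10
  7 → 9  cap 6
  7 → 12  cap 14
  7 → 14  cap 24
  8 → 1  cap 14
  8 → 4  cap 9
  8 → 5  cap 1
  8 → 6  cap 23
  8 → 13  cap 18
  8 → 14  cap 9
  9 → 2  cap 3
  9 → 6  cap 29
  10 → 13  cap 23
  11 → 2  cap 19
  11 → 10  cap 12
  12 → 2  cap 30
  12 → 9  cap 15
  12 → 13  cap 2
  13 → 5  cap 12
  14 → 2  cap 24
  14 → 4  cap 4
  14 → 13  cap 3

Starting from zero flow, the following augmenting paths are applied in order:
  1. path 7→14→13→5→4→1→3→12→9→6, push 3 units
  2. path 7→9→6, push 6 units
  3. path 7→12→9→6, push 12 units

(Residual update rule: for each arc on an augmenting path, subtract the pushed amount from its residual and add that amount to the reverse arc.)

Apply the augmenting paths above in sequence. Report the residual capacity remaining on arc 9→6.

after path 1 (7→14→13→5→4→1→3→12→9→6, push 3): res(9,6)=26
after path 2 (7→9→6, push 6): res(9,6)=20
after path 3 (7→12→9→6, push 12): res(9,6)=8

Residual capacity of (9,6): 8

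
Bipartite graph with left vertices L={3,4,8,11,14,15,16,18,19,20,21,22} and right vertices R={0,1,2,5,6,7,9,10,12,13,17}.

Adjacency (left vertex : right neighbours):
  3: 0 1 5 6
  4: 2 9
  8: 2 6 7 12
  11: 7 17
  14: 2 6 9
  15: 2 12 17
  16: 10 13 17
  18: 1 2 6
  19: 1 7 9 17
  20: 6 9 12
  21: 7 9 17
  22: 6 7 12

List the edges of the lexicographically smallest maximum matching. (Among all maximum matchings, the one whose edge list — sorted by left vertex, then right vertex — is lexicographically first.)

|M| = 9 (so the lex-smallest maximum matching has 9 edges)
process left vertices in ascending order; for each, take the smallest-labelled available neighbour that still permits 9 edges overall, or leave it unmatched if none does
lex-smallest matching: {3-0, 4-2, 8-6, 11-7, 14-9, 15-12, 16-10, 18-1, 19-17}

Lex-smallest maximum matching: {(3,0), (4,2), (8,6), (11,7), (14,9), (15,12), (16,10), (18,1), (19,17)}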